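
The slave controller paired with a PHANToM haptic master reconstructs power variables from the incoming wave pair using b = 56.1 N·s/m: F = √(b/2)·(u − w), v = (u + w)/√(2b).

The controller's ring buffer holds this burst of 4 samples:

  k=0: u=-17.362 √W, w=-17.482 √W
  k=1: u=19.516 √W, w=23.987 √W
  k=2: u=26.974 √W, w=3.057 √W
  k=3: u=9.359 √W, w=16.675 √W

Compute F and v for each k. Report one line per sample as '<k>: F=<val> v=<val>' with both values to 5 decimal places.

0: F=0.63555 v=-3.28951
1: F=-23.67942 v=4.10698
2: F=126.66982 v=2.83513
3: F=-38.74718 v=2.45779

k=0: u−w=0.12000, u+w=-34.84400; √(b/2)=5.29623, √(2b)=10.59245; F=5.29623×0.12=0.63555, v=-34.84400/10.59245=-3.28951
k=1: u−w=-4.47100, u+w=43.50300; √(b/2)=5.29623, √(2b)=10.59245; F=5.29623×(-4.471)=-23.67942, v=43.50300/10.59245=4.10698
k=2: u−w=23.91700, u+w=30.03100; √(b/2)=5.29623, √(2b)=10.59245; F=5.29623×23.917=126.66982, v=30.03100/10.59245=2.83513
k=3: u−w=-7.31600, u+w=26.03400; √(b/2)=5.29623, √(2b)=10.59245; F=5.29623×(-7.316)=-38.74718, v=26.03400/10.59245=2.45779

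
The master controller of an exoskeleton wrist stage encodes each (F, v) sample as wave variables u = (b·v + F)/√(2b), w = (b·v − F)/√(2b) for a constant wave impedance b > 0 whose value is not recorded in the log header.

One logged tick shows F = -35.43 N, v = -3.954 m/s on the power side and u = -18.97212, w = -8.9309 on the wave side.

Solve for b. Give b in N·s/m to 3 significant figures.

b = 24.9 N·s/m

u + w = -27.90302;  u + w = √(2b)·v, so √(2b) = -27.90302/(-3.954) = 7.05691.
b = (√(2b))²/2 = 49.79997/2 = 24.89999.
(Check via u − w = 2F/√(2b): u − w = -10.04122, 2F/√(2b) = -10.04122.)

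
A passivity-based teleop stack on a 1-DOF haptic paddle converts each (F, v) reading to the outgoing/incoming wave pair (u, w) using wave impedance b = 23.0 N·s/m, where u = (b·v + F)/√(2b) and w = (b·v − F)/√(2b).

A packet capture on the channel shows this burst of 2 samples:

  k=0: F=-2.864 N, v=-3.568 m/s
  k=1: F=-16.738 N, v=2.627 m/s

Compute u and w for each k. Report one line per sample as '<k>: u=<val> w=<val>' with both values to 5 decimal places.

0: u=-12.52195 w=-11.67740
1: u=6.44071 w=11.37647

k=0: b·v=23.0×(-3.568)=-82.06400; √(2b)=6.78233; u=(-82.06400+(-2.864))/6.78233=-12.52195, w=(-82.06400−(-2.864))/6.78233=-11.67740
k=1: b·v=23.0×2.627=60.42100; √(2b)=6.78233; u=(60.42100+(-16.738))/6.78233=6.44071, w=(60.42100−(-16.738))/6.78233=11.37647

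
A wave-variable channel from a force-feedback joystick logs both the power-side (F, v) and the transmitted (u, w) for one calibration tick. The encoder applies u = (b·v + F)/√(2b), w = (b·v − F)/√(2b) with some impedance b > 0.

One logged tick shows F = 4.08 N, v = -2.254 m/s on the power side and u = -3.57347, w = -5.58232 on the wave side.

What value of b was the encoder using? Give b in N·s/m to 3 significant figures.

u + w = -9.1558;  u + w = √(2b)·v, so √(2b) = -9.1558/(-2.254) = 4.0620.
b = (√(2b))²/2 = 16.5000/2 = 8.2500.
(Check via u − w = 2F/√(2b): u − w = 2.0089, 2F/√(2b) = 2.0089.)

b = 8.25 N·s/m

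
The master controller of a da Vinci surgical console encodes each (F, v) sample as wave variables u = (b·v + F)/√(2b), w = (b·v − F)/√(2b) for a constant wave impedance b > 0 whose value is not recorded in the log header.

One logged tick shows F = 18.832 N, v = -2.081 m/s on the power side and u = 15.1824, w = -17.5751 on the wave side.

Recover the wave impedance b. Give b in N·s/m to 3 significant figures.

u + w = -2.3927;  u + w = √(2b)·v, so √(2b) = -2.3927/(-2.081) = 1.1498.
b = (√(2b))²/2 = 1.3220/2 = 0.6610.
(Check via u − w = 2F/√(2b): u − w = 32.7575, 2F/√(2b) = 32.7575.)

b = 0.661 N·s/m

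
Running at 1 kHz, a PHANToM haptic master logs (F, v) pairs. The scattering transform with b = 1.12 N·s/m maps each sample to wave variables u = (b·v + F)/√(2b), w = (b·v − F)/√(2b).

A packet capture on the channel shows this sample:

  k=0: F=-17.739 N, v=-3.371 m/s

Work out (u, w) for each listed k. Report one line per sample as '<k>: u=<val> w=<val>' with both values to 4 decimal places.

0: u=-14.3750 w=9.3297

k=0: b·v=1.12×(-3.371)=-3.7755; √(2b)=1.4967; u=(-3.7755+(-17.739))/1.4967=-14.3750, w=(-3.7755−(-17.739))/1.4967=9.3297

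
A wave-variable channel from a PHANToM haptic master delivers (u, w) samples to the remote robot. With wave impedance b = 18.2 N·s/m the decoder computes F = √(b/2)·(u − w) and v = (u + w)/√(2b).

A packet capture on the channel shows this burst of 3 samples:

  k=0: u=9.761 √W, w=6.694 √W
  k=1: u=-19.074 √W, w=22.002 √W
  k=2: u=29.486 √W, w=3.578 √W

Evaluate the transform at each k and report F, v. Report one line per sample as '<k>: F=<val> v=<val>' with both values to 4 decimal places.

0: F=9.2520 v=2.7274
1: F=-123.9107 v=0.4853
2: F=78.1546 v=5.4803

k=0: u−w=3.0670, u+w=16.4550; √(b/2)=3.0166, √(2b)=6.0332; F=3.0166×3.067=9.2520, v=16.4550/6.0332=2.7274
k=1: u−w=-41.0760, u+w=2.9280; √(b/2)=3.0166, √(2b)=6.0332; F=3.0166×(-41.076)=-123.9107, v=2.9280/6.0332=0.4853
k=2: u−w=25.9080, u+w=33.0640; √(b/2)=3.0166, √(2b)=6.0332; F=3.0166×25.908=78.1546, v=33.0640/6.0332=5.4803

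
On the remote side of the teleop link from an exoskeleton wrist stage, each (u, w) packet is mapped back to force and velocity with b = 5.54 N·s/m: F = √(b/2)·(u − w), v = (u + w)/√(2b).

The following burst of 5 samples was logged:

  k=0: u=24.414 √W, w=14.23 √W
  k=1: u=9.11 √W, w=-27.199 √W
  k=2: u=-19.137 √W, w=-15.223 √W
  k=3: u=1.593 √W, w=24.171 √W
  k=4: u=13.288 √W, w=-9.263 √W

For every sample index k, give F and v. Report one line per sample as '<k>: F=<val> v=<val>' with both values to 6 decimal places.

0: F=16.949554 v=11.609465
1: F=60.430220 v=-5.434313
2: F=-6.514194 v=-10.322462
3: F=-37.577281 v=7.740044
4: F=37.532344 v=1.209194

k=0: u−w=10.184000, u+w=38.644000; √(b/2)=1.664332, √(2b)=3.328663; F=1.664332×10.184=16.949554, v=38.644000/3.328663=11.609465
k=1: u−w=36.309000, u+w=-18.089000; √(b/2)=1.664332, √(2b)=3.328663; F=1.664332×36.309=60.430220, v=-18.089000/3.328663=-5.434313
k=2: u−w=-3.914000, u+w=-34.360000; √(b/2)=1.664332, √(2b)=3.328663; F=1.664332×(-3.914)=-6.514194, v=-34.360000/3.328663=-10.322462
k=3: u−w=-22.578000, u+w=25.764000; √(b/2)=1.664332, √(2b)=3.328663; F=1.664332×(-22.578)=-37.577281, v=25.764000/3.328663=7.740044
k=4: u−w=22.551000, u+w=4.025000; √(b/2)=1.664332, √(2b)=3.328663; F=1.664332×22.551=37.532344, v=4.025000/3.328663=1.209194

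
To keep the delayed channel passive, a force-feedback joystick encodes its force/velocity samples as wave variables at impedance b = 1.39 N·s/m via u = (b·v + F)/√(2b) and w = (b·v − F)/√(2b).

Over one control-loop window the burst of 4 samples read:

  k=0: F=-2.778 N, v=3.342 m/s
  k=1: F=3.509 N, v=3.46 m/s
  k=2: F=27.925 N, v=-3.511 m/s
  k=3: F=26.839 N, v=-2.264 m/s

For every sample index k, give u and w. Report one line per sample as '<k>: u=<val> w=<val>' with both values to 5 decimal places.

0: u=1.11998 w=4.45225
1: u=4.98904 w=0.77993
2: u=13.82130 w=-19.67531
3: u=14.20954 w=-17.98438

k=0: b·v=1.39×3.342=4.64538; √(2b)=1.66733; u=(4.64538+(-2.778))/1.66733=1.11998, w=(4.64538−(-2.778))/1.66733=4.45225
k=1: b·v=1.39×3.46=4.80940; √(2b)=1.66733; u=(4.80940+3.509)/1.66733=4.98904, w=(4.80940−3.509)/1.66733=0.77993
k=2: b·v=1.39×(-3.511)=-4.88029; √(2b)=1.66733; u=(-4.88029+27.925)/1.66733=13.82130, w=(-4.88029−27.925)/1.66733=-19.67531
k=3: b·v=1.39×(-2.264)=-3.14696; √(2b)=1.66733; u=(-3.14696+26.839)/1.66733=14.20954, w=(-3.14696−26.839)/1.66733=-17.98438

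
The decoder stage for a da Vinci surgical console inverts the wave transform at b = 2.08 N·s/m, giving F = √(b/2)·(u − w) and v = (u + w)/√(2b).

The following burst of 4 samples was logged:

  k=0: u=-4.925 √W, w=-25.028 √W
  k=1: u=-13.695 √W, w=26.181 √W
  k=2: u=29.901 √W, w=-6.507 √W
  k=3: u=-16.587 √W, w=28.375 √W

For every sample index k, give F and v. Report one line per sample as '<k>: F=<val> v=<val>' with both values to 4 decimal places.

k=0: u−w=20.1030, u+w=-29.9530; √(b/2)=1.0198, √(2b)=2.0396; F=1.0198×20.103=20.5011, v=-29.9530/2.0396=-14.6857
k=1: u−w=-39.8760, u+w=12.4860; √(b/2)=1.0198, √(2b)=2.0396; F=1.0198×(-39.876)=-40.6657, v=12.4860/2.0396=6.1218
k=2: u−w=36.4080, u+w=23.3940; √(b/2)=1.0198, √(2b)=2.0396; F=1.0198×36.408=37.1290, v=23.3940/2.0396=11.4699
k=3: u−w=-44.9620, u+w=11.7880; √(b/2)=1.0198, √(2b)=2.0396; F=1.0198×(-44.962)=-45.8524, v=11.7880/2.0396=5.7795

0: F=20.5011 v=-14.6857
1: F=-40.6657 v=6.1218
2: F=37.1290 v=11.4699
3: F=-45.8524 v=5.7795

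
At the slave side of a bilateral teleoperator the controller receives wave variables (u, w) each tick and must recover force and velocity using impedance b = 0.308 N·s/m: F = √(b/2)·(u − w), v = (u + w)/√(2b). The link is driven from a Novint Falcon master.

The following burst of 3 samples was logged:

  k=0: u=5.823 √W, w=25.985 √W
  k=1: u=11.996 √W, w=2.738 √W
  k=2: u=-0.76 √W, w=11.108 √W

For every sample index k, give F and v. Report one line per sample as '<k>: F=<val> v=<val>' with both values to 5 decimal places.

0: F=-7.91214 v=40.52714
1: F=3.63310 v=18.77285
2: F=-4.65734 v=13.18457

k=0: u−w=-20.16200, u+w=31.80800; √(b/2)=0.39243, √(2b)=0.78486; F=0.39243×(-20.162)=-7.91214, v=31.80800/0.78486=40.52714
k=1: u−w=9.25800, u+w=14.73400; √(b/2)=0.39243, √(2b)=0.78486; F=0.39243×9.258=3.63310, v=14.73400/0.78486=18.77285
k=2: u−w=-11.86800, u+w=10.34800; √(b/2)=0.39243, √(2b)=0.78486; F=0.39243×(-11.868)=-4.65734, v=10.34800/0.78486=13.18457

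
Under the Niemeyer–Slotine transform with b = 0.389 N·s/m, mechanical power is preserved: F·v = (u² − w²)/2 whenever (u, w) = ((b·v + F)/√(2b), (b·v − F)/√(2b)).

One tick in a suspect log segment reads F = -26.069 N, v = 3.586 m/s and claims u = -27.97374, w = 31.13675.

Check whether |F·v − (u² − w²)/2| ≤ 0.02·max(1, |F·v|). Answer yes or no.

yes

F·v = (-26.069)×3.586 = -93.4834 W.
(u² − w²)/2 = (782.5301 − 969.4972)/2 = -93.4835 W.
|Δ| = 0.0001;  2% of max(1, |F·v|) = 1.8697.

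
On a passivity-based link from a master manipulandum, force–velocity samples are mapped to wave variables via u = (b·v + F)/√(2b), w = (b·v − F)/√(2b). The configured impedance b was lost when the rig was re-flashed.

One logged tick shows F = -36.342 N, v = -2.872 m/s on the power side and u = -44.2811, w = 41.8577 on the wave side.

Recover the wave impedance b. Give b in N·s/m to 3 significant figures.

u + w = -2.42340;  u + w = √(2b)·v, so √(2b) = -2.42340/(-2.872) = 0.84380.
b = (√(2b))²/2 = 0.71200/2 = 0.35600.
(Check via u − w = 2F/√(2b): u − w = -86.13880, 2F/√(2b) = -86.13867.)

b = 0.356 N·s/m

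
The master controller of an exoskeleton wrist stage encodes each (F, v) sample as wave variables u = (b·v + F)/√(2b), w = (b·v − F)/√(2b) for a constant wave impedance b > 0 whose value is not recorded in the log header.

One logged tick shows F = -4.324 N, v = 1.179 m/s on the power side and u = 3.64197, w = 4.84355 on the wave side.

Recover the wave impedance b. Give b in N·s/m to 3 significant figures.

u + w = 8.4855;  u + w = √(2b)·v, so √(2b) = 8.4855/1.179 = 7.1972.
b = (√(2b))²/2 = 51.7999/2 = 25.9000.
(Check via u − w = 2F/√(2b): u − w = -1.2016, 2F/√(2b) = -1.2016.)

b = 25.9 N·s/m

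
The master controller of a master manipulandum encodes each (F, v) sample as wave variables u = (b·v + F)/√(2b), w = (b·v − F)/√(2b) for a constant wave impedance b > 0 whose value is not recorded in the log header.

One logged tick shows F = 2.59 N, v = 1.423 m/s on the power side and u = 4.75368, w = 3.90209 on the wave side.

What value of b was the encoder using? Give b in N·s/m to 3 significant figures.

u + w = 8.65577;  u + w = √(2b)·v, so √(2b) = 8.65577/1.423 = 6.08276.
b = (√(2b))²/2 = 36.99999/2 = 18.50000.
(Check via u − w = 2F/√(2b): u − w = 0.85159, 2F/√(2b) = 0.85159.)

b = 18.5 N·s/m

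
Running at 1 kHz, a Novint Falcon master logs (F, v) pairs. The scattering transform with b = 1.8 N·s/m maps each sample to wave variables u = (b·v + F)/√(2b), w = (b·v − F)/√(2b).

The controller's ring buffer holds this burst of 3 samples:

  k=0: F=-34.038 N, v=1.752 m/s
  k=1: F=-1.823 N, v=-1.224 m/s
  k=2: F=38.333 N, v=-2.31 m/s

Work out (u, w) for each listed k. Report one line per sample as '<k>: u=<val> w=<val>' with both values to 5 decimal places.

0: u=-16.27751 w=19.60169
1: u=-2.12199 w=-0.20038
2: u=18.01181 w=-22.39472

k=0: b·v=1.8×1.752=3.15360; √(2b)=1.89737; u=(3.15360+(-34.038))/1.89737=-16.27751, w=(3.15360−(-34.038))/1.89737=19.60169
k=1: b·v=1.8×(-1.224)=-2.20320; √(2b)=1.89737; u=(-2.20320+(-1.823))/1.89737=-2.12199, w=(-2.20320−(-1.823))/1.89737=-0.20038
k=2: b·v=1.8×(-2.31)=-4.15800; √(2b)=1.89737; u=(-4.15800+38.333)/1.89737=18.01181, w=(-4.15800−38.333)/1.89737=-22.39472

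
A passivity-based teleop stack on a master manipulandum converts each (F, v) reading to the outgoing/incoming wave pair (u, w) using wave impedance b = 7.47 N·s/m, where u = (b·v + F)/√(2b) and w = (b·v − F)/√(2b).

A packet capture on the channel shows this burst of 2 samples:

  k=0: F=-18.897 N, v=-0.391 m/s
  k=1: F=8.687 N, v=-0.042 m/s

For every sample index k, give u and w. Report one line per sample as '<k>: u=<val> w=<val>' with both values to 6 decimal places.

0: u=-5.644625 w=4.133320
1: u=2.166303 w=-2.328643

k=0: b·v=7.47×(-0.391)=-2.920770; √(2b)=3.865230; u=(-2.920770+(-18.897))/3.865230=-5.644625, w=(-2.920770−(-18.897))/3.865230=4.133320
k=1: b·v=7.47×(-0.042)=-0.313740; √(2b)=3.865230; u=(-0.313740+8.687)/3.865230=2.166303, w=(-0.313740−8.687)/3.865230=-2.328643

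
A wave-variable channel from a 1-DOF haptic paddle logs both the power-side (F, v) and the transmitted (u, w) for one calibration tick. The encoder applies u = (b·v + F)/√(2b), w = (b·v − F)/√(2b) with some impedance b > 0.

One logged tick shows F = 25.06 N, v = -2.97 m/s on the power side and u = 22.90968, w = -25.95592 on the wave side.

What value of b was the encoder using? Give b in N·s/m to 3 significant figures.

b = 0.526 N·s/m

u + w = -3.04624;  u + w = √(2b)·v, so √(2b) = -3.04624/(-2.97) = 1.02567.
b = (√(2b))²/2 = 1.05200/2 = 0.52600.
(Check via u − w = 2F/√(2b): u − w = 48.86560, 2F/√(2b) = 48.86562.)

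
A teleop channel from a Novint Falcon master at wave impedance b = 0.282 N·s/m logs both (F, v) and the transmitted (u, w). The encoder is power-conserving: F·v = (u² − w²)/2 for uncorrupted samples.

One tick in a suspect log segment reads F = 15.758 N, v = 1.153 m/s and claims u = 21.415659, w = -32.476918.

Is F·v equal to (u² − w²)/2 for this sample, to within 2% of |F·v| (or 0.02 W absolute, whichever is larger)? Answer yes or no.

F·v = 15.758×1.153 = 18.168974 W.
(u² − w²)/2 = (458.630450 − 1054.750203)/2 = -298.059876 W.
|Δ| = 316.228850;  2% of max(1, |F·v|) = 0.363379.

no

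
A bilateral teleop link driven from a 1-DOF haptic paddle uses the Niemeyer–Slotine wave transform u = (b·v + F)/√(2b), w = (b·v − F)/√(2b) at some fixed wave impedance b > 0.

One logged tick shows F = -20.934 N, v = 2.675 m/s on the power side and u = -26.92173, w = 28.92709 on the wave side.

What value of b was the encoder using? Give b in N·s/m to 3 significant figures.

u + w = 2.0054;  u + w = √(2b)·v, so √(2b) = 2.0054/2.675 = 0.7497.
b = (√(2b))²/2 = 0.5620/2 = 0.2810.
(Check via u − w = 2F/√(2b): u − w = -55.8488, 2F/√(2b) = -55.8488.)

b = 0.281 N·s/m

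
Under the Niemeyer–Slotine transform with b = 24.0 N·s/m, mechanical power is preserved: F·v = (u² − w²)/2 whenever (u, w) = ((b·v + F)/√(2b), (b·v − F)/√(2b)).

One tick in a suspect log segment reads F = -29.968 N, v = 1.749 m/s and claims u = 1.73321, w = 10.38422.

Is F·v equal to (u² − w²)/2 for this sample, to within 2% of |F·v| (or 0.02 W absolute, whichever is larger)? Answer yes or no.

yes

F·v = (-29.968)×1.749 = -52.4140 W.
(u² − w²)/2 = (3.0040 − 107.8320)/2 = -52.4140 W.
|Δ| = 0.0000;  2% of max(1, |F·v|) = 1.0483.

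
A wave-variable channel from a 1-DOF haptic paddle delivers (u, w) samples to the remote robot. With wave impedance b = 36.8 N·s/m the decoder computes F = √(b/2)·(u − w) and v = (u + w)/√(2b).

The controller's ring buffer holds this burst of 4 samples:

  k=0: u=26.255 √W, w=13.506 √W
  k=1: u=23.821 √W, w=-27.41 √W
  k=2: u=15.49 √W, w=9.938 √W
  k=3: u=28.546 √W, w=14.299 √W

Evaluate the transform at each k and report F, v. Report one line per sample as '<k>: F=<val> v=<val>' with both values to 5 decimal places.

k=0: u−w=12.74900, u+w=39.76100; √(b/2)=4.28952, √(2b)=8.57904; F=4.28952×12.749=54.68712, v=39.76100/8.57904=4.63467
k=1: u−w=51.23100, u+w=-3.58900; √(b/2)=4.28952, √(2b)=8.57904; F=4.28952×51.231=219.75651, v=-3.58900/8.57904=-0.41834
k=2: u−w=5.55200, u+w=25.42800; √(b/2)=4.28952, √(2b)=8.57904; F=4.28952×5.552=23.81543, v=25.42800/8.57904=2.96397
k=3: u−w=14.24700, u+w=42.84500; √(b/2)=4.28952, √(2b)=8.57904; F=4.28952×14.247=61.11282, v=42.84500/8.57904=4.99415

0: F=54.68712 v=4.63467
1: F=219.75651 v=-0.41834
2: F=23.81543 v=2.96397
3: F=61.11282 v=4.99415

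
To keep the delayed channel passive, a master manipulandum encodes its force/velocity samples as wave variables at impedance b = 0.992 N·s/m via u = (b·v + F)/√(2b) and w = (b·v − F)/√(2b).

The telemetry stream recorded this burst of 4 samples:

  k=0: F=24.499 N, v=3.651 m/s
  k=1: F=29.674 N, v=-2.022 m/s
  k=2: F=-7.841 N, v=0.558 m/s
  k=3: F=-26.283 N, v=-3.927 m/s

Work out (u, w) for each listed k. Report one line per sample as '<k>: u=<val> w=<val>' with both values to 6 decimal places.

k=0: b·v=0.992×3.651=3.621792; √(2b)=1.408545; u=(3.621792+24.499)/1.408545=19.964421, w=(3.621792−24.499)/1.408545=-14.821822
k=1: b·v=0.992×(-2.022)=-2.005824; √(2b)=1.408545; u=(-2.005824+29.674)/1.408545=19.643085, w=(-2.005824−29.674)/1.408545=-22.491164
k=2: b·v=0.992×0.558=0.553536; √(2b)=1.408545; u=(0.553536+(-7.841))/1.408545=-5.173752, w=(0.553536−(-7.841))/1.408545=5.959720
k=3: b·v=0.992×(-3.927)=-3.895584; √(2b)=1.408545; u=(-3.895584+(-26.283))/1.408545=-21.425355, w=(-3.895584−(-26.283))/1.408545=15.893997

0: u=19.964421 w=-14.821822
1: u=19.643085 w=-22.491164
2: u=-5.173752 w=5.959720
3: u=-21.425355 w=15.893997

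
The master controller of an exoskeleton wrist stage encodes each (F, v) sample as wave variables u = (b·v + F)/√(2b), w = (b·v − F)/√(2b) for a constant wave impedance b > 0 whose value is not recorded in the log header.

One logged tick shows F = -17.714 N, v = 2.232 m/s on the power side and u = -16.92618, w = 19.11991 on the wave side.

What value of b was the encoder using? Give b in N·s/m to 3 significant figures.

u + w = 2.19373;  u + w = √(2b)·v, so √(2b) = 2.19373/2.232 = 0.98285.
b = (√(2b))²/2 = 0.96600/2 = 0.48300.
(Check via u − w = 2F/√(2b): u − w = -36.04609, 2F/√(2b) = -36.04605.)

b = 0.483 N·s/m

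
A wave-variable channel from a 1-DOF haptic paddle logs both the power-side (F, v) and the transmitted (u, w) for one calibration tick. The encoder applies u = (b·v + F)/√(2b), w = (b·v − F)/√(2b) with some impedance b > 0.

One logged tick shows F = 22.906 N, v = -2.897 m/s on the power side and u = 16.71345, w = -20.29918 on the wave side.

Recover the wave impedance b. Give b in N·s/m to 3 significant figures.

u + w = -3.5857;  u + w = √(2b)·v, so √(2b) = -3.5857/(-2.897) = 1.2377.
b = (√(2b))²/2 = 1.5320/2 = 0.7660.
(Check via u − w = 2F/√(2b): u − w = 37.0126, 2F/√(2b) = 37.0126.)

b = 0.766 N·s/m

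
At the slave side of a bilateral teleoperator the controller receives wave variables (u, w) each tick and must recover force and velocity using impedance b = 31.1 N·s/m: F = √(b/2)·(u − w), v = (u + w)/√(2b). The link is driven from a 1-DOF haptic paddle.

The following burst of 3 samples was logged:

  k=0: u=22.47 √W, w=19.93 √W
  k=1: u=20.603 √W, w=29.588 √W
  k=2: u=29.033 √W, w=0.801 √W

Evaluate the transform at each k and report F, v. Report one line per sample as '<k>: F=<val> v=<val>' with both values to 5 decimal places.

0: F=10.01611 v=5.37614
1: F=-35.43099 v=6.36401
2: F=111.32862 v=3.78283

k=0: u−w=2.54000, u+w=42.40000; √(b/2)=3.94335, √(2b)=7.88670; F=3.94335×2.54=10.01611, v=42.40000/7.88670=5.37614
k=1: u−w=-8.98500, u+w=50.19100; √(b/2)=3.94335, √(2b)=7.88670; F=3.94335×(-8.985)=-35.43099, v=50.19100/7.88670=6.36401
k=2: u−w=28.23200, u+w=29.83400; √(b/2)=3.94335, √(2b)=7.88670; F=3.94335×28.232=111.32862, v=29.83400/7.88670=3.78283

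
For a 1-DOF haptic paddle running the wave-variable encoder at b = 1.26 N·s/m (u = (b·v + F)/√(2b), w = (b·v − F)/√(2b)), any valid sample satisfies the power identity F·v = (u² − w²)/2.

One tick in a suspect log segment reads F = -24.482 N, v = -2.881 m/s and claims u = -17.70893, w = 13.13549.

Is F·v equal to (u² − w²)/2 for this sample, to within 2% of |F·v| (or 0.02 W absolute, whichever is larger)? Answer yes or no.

F·v = (-24.482)×(-2.881) = 70.5326 W.
(u² − w²)/2 = (313.6062 − 172.5411)/2 = 70.5326 W.
|Δ| = 0.0001;  2% of max(1, |F·v|) = 1.4107.

yes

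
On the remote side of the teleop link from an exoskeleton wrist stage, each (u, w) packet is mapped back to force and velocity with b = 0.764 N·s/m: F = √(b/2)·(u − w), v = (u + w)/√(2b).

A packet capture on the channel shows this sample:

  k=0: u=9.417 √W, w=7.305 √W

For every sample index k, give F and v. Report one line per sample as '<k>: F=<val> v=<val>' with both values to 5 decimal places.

0: F=1.30535 v=13.52778

k=0: u−w=2.11200, u+w=16.72200; √(b/2)=0.61806, √(2b)=1.23612; F=0.61806×2.112=1.30535, v=16.72200/1.23612=13.52778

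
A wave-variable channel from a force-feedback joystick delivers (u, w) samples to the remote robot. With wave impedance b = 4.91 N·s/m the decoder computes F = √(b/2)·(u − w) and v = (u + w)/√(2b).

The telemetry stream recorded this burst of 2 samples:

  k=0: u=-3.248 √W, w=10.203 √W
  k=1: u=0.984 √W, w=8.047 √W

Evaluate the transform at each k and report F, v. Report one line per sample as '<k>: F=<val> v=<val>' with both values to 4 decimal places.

0: F=-21.0756 v=2.2194
1: F=-11.0666 v=2.8819

k=0: u−w=-13.4510, u+w=6.9550; √(b/2)=1.5668, √(2b)=3.1337; F=1.5668×(-13.451)=-21.0756, v=6.9550/3.1337=2.2194
k=1: u−w=-7.0630, u+w=9.0310; √(b/2)=1.5668, √(2b)=3.1337; F=1.5668×(-7.063)=-11.0666, v=9.0310/3.1337=2.8819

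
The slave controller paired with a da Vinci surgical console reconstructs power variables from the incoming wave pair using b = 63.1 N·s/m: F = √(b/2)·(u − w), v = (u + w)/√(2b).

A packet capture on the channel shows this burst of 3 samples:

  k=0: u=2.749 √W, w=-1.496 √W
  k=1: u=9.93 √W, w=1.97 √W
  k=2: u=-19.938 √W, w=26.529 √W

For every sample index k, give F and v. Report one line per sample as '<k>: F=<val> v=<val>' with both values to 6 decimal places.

k=0: u−w=4.245000, u+w=1.253000; √(b/2)=5.616939, √(2b)=11.233877; F=5.616939×4.245=23.843905, v=1.253000/11.233877=0.111538
k=1: u−w=7.960000, u+w=11.900000; √(b/2)=5.616939, √(2b)=11.233877; F=5.616939×7.96=44.710832, v=11.900000/11.233877=1.059296
k=2: u−w=-46.467000, u+w=6.591000; √(b/2)=5.616939, √(2b)=11.233877; F=5.616939×(-46.467)=-261.002289, v=6.591000/11.233877=0.586707

0: F=23.843905 v=0.111538
1: F=44.710832 v=1.059296
2: F=-261.002289 v=0.586707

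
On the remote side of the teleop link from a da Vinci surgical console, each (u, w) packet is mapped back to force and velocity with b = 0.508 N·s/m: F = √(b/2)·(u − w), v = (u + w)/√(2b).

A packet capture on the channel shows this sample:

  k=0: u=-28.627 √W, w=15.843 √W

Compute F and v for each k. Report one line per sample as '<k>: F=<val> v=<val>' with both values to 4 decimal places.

k=0: u−w=-44.4700, u+w=-12.7840; √(b/2)=0.5040, √(2b)=1.0080; F=0.5040×(-44.47)=-22.4122, v=-12.7840/1.0080=-12.6829

0: F=-22.4122 v=-12.6829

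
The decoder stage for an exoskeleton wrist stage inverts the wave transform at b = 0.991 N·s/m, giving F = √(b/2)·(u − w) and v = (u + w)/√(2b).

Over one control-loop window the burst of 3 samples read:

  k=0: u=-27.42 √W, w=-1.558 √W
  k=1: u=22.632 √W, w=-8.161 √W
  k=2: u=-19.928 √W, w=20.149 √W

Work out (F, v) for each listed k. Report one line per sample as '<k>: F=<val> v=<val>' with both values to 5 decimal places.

0: F=-18.20472 v=-20.58337
1: F=21.67573 v=10.27890
2: F=-28.21091 v=0.15698

k=0: u−w=-25.86200, u+w=-28.97800; √(b/2)=0.70392, √(2b)=1.40784; F=0.70392×(-25.862)=-18.20472, v=-28.97800/1.40784=-20.58337
k=1: u−w=30.79300, u+w=14.47100; √(b/2)=0.70392, √(2b)=1.40784; F=0.70392×30.793=21.67573, v=14.47100/1.40784=10.27890
k=2: u−w=-40.07700, u+w=0.22100; √(b/2)=0.70392, √(2b)=1.40784; F=0.70392×(-40.077)=-28.21091, v=0.22100/1.40784=0.15698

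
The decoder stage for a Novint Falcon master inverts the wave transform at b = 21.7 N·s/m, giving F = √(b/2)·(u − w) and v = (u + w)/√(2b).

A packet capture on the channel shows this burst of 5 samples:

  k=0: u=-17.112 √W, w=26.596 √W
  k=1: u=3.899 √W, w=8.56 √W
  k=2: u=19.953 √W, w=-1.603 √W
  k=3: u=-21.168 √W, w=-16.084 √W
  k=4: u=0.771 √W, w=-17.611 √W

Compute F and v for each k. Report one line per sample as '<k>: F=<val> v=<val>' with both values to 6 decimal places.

k=0: u−w=-43.708000, u+w=9.484000; √(b/2)=3.293934, √(2b)=6.587868; F=3.293934×(-43.708)=-143.971259, v=9.484000/6.587868=1.439616
k=1: u−w=-4.661000, u+w=12.459000; √(b/2)=3.293934, √(2b)=6.587868; F=3.293934×(-4.661)=-15.353026, v=12.459000/6.587868=1.891204
k=2: u−w=21.556000, u+w=18.350000; √(b/2)=3.293934, √(2b)=6.587868; F=3.293934×21.556=71.004037, v=18.350000/6.587868=2.785423
k=3: u−w=-5.084000, u+w=-37.252000; √(b/2)=3.293934, √(2b)=6.587868; F=3.293934×(-5.084)=-16.746360, v=-37.252000/6.587868=-5.654637
k=4: u−w=18.382000, u+w=-16.840000; √(b/2)=3.293934, √(2b)=6.587868; F=3.293934×18.382=60.549091, v=-16.840000/6.587868=-2.556214

0: F=-143.971259 v=1.439616
1: F=-15.353026 v=1.891204
2: F=71.004037 v=2.785423
3: F=-16.746360 v=-5.654637
4: F=60.549091 v=-2.556214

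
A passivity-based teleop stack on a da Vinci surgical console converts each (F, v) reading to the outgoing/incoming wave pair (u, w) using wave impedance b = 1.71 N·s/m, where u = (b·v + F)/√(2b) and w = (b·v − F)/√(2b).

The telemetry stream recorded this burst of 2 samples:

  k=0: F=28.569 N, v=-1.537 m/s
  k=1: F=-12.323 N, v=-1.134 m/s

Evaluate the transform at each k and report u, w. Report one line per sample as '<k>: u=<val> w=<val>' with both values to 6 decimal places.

k=0: b·v=1.71×(-1.537)=-2.628270; √(2b)=1.849324; u=(-2.628270+28.569)/1.849324=14.027140, w=(-2.628270−28.569)/1.849324=-16.869552
k=1: b·v=1.71×(-1.134)=-1.939140; √(2b)=1.849324; u=(-1.939140+(-12.323))/1.849324=-7.712082, w=(-1.939140−(-12.323))/1.849324=5.614948

0: u=14.027140 w=-16.869552
1: u=-7.712082 w=5.614948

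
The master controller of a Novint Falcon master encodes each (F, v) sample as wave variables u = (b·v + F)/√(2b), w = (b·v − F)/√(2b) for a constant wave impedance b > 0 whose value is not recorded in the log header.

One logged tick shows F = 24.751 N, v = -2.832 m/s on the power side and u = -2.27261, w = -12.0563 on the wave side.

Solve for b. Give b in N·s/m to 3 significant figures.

b = 12.8 N·s/m

u + w = -14.32891;  u + w = √(2b)·v, so √(2b) = -14.32891/(-2.832) = 5.05964.
b = (√(2b))²/2 = 25.59999/2 = 12.80000.
(Check via u − w = 2F/√(2b): u − w = 9.78369, 2F/√(2b) = 9.78369.)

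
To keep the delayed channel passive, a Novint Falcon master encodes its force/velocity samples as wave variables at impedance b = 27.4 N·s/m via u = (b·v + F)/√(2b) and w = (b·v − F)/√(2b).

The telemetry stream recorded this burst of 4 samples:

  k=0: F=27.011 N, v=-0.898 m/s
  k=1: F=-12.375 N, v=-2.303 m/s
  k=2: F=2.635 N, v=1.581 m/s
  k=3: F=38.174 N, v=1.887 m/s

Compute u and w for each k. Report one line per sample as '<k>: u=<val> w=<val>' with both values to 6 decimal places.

0: u=0.324989 w=-6.972616
1: u=-10.195898 w=-6.852525
2: u=6.207787 w=5.495885
3: u=12.141215 w=1.827684

k=0: b·v=27.4×(-0.898)=-24.605200; √(2b)=7.402702; u=(-24.605200+27.011)/7.402702=0.324989, w=(-24.605200−27.011)/7.402702=-6.972616
k=1: b·v=27.4×(-2.303)=-63.102200; √(2b)=7.402702; u=(-63.102200+(-12.375))/7.402702=-10.195898, w=(-63.102200−(-12.375))/7.402702=-6.852525
k=2: b·v=27.4×1.581=43.319400; √(2b)=7.402702; u=(43.319400+2.635)/7.402702=6.207787, w=(43.319400−2.635)/7.402702=5.495885
k=3: b·v=27.4×1.887=51.703800; √(2b)=7.402702; u=(51.703800+38.174)/7.402702=12.141215, w=(51.703800−38.174)/7.402702=1.827684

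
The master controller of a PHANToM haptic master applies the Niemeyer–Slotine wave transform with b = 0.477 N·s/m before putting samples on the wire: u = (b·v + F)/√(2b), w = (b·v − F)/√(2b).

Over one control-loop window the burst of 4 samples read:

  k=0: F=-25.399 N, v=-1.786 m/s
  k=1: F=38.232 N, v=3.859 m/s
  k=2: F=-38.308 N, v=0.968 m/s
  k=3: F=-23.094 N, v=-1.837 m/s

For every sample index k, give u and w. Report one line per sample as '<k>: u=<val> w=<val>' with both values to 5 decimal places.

0: u=-26.87636 w=25.13192
1: u=41.02748 w=-37.25829
2: u=-38.74796 w=39.69343
3: u=-24.54134 w=22.74709

k=0: b·v=0.477×(-1.786)=-0.85192; √(2b)=0.97673; u=(-0.85192+(-25.399))/0.97673=-26.87636, w=(-0.85192−(-25.399))/0.97673=25.13192
k=1: b·v=0.477×3.859=1.84074; √(2b)=0.97673; u=(1.84074+38.232)/0.97673=41.02748, w=(1.84074−38.232)/0.97673=-37.25829
k=2: b·v=0.477×0.968=0.46174; √(2b)=0.97673; u=(0.46174+(-38.308))/0.97673=-38.74796, w=(0.46174−(-38.308))/0.97673=39.69343
k=3: b·v=0.477×(-1.837)=-0.87625; √(2b)=0.97673; u=(-0.87625+(-23.094))/0.97673=-24.54134, w=(-0.87625−(-23.094))/0.97673=22.74709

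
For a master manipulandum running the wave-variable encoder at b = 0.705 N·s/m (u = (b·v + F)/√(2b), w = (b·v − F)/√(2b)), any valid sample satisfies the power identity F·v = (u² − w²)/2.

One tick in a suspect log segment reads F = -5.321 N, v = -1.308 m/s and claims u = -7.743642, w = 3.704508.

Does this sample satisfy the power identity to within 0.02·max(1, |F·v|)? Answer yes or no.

no

F·v = (-5.321)×(-1.308) = 6.959868 W.
(u² − w²)/2 = (59.963991 − 13.723380)/2 = 23.120306 W.
|Δ| = 16.160438;  2% of max(1, |F·v|) = 0.139197.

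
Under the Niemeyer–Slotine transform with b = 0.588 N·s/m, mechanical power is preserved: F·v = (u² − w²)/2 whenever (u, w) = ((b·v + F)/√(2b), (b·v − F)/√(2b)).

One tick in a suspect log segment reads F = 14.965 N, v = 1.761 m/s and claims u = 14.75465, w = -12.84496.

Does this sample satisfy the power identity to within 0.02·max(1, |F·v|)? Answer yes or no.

yes

F·v = 14.965×1.761 = 26.3534 W.
(u² − w²)/2 = (217.6997 − 164.9930)/2 = 26.3533 W.
|Δ| = 0.0000;  2% of max(1, |F·v|) = 0.5271.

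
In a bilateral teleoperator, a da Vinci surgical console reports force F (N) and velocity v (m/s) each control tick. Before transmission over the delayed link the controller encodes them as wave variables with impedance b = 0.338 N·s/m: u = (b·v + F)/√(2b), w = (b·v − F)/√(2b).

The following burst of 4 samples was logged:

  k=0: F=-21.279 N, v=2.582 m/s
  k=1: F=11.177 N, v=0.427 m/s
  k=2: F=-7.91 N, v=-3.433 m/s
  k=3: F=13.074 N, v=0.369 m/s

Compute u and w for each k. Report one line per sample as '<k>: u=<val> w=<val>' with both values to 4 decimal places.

k=0: b·v=0.338×2.582=0.8727; √(2b)=0.8222; u=(0.8727+(-21.279))/0.8222=-24.8194, w=(0.8727−(-21.279))/0.8222=26.9423
k=1: b·v=0.338×0.427=0.1443; √(2b)=0.8222; u=(0.1443+11.177)/0.8222=13.7697, w=(0.1443−11.177)/0.8222=-13.4186
k=2: b·v=0.338×(-3.433)=-1.1604; √(2b)=0.8222; u=(-1.1604+(-7.91))/0.8222=-11.0319, w=(-1.1604−(-7.91))/0.8222=8.2093
k=3: b·v=0.338×0.369=0.1247; √(2b)=0.8222; u=(0.1247+13.074)/0.8222=16.0531, w=(0.1247−13.074)/0.8222=-15.7497

0: u=-24.8194 w=26.9423
1: u=13.7697 w=-13.4186
2: u=-11.0319 w=8.2093
3: u=16.0531 w=-15.7497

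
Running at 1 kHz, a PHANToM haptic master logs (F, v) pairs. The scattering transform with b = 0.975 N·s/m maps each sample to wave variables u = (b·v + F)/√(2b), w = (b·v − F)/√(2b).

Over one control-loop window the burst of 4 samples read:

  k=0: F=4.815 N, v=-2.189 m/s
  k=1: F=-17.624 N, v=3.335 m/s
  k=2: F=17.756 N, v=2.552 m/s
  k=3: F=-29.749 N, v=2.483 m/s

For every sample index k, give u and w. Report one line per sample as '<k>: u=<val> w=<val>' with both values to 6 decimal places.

0: u=1.919707 w=-4.976479
1: u=-10.292272 w=14.949346
2: u=14.497173 w=-10.933499
3: u=-19.570041 w=23.037362

k=0: b·v=0.975×(-2.189)=-2.134275; √(2b)=1.396424; u=(-2.134275+4.815)/1.396424=1.919707, w=(-2.134275−4.815)/1.396424=-4.976479
k=1: b·v=0.975×3.335=3.251625; √(2b)=1.396424; u=(3.251625+(-17.624))/1.396424=-10.292272, w=(3.251625−(-17.624))/1.396424=14.949346
k=2: b·v=0.975×2.552=2.488200; √(2b)=1.396424; u=(2.488200+17.756)/1.396424=14.497173, w=(2.488200−17.756)/1.396424=-10.933499
k=3: b·v=0.975×2.483=2.420925; √(2b)=1.396424; u=(2.420925+(-29.749))/1.396424=-19.570041, w=(2.420925−(-29.749))/1.396424=23.037362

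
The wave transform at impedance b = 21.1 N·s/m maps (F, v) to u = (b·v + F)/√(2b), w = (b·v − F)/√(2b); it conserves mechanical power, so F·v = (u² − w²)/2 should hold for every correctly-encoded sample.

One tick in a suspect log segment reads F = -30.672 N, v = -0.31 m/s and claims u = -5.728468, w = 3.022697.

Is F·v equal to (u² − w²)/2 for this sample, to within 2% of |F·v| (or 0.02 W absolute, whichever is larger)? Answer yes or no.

F·v = (-30.672)×(-0.31) = 9.508320 W.
(u² − w²)/2 = (32.815346 − 9.136697)/2 = 11.839324 W.
|Δ| = 2.331004;  2% of max(1, |F·v|) = 0.190166.

no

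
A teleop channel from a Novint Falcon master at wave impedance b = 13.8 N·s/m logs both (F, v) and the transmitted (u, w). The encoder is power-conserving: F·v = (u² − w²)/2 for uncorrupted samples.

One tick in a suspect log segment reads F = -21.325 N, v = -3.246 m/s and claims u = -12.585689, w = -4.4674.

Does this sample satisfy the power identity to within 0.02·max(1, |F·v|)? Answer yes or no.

F·v = (-21.325)×(-3.246) = 69.220950 W.
(u² − w²)/2 = (158.399568 − 19.957663)/2 = 69.220952 W.
|Δ| = 0.000002;  2% of max(1, |F·v|) = 1.384419.

yes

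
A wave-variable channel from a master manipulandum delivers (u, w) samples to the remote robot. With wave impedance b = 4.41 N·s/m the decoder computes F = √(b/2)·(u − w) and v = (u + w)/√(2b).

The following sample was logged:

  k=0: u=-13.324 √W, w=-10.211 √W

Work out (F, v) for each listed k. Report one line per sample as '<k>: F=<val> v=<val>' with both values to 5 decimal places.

k=0: u−w=-3.11300, u+w=-23.53500; √(b/2)=1.48492, √(2b)=2.96985; F=1.48492×(-3.113)=-4.62257, v=-23.53500/2.96985=-7.92465

0: F=-4.62257 v=-7.92465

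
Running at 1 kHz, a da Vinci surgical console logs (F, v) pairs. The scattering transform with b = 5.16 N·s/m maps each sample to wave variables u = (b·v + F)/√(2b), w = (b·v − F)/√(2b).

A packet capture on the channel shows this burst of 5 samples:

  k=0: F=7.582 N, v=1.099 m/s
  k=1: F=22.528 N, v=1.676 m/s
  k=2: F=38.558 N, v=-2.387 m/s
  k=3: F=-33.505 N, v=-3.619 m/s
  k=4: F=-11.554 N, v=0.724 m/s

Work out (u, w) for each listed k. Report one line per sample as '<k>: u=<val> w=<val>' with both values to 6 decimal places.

0: u=4.125429 w=-0.594918
1: u=9.704715 w=-4.320605
2: u=8.168491 w=-15.836671
3: u=-16.242626 w=4.616676
4: u=-2.433687 w=4.759519

k=0: b·v=5.16×1.099=5.670840; √(2b)=3.212476; u=(5.670840+7.582)/3.212476=4.125429, w=(5.670840−7.582)/3.212476=-0.594918
k=1: b·v=5.16×1.676=8.648160; √(2b)=3.212476; u=(8.648160+22.528)/3.212476=9.704715, w=(8.648160−22.528)/3.212476=-4.320605
k=2: b·v=5.16×(-2.387)=-12.316920; √(2b)=3.212476; u=(-12.316920+38.558)/3.212476=8.168491, w=(-12.316920−38.558)/3.212476=-15.836671
k=3: b·v=5.16×(-3.619)=-18.674040; √(2b)=3.212476; u=(-18.674040+(-33.505))/3.212476=-16.242626, w=(-18.674040−(-33.505))/3.212476=4.616676
k=4: b·v=5.16×0.724=3.735840; √(2b)=3.212476; u=(3.735840+(-11.554))/3.212476=-2.433687, w=(3.735840−(-11.554))/3.212476=4.759519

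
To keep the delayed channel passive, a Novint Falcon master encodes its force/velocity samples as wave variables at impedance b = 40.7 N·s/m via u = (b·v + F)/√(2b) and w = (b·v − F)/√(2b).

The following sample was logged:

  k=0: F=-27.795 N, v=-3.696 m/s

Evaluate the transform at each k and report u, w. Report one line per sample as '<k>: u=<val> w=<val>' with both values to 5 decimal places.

0: u=-19.75375 w=-13.59228

k=0: b·v=40.7×(-3.696)=-150.42720; √(2b)=9.02219; u=(-150.42720+(-27.795))/9.02219=-19.75375, w=(-150.42720−(-27.795))/9.02219=-13.59228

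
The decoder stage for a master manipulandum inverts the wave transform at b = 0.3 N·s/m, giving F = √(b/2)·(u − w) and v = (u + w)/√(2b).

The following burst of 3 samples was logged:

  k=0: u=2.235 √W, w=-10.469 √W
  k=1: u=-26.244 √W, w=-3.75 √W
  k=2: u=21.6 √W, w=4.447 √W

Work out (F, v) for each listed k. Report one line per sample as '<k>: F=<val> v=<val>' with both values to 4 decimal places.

k=0: u−w=12.7040, u+w=-8.2340; √(b/2)=0.3873, √(2b)=0.7746; F=0.3873×12.704=4.9202, v=-8.2340/0.7746=-10.6300
k=1: u−w=-22.4940, u+w=-29.9940; √(b/2)=0.3873, √(2b)=0.7746; F=0.3873×(-22.494)=-8.7119, v=-29.9940/0.7746=-38.7221
k=2: u−w=17.1530, u+w=26.0470; √(b/2)=0.3873, √(2b)=0.7746; F=0.3873×17.153=6.6433, v=26.0470/0.7746=33.6265

0: F=4.9202 v=-10.6300
1: F=-8.7119 v=-38.7221
2: F=6.6433 v=33.6265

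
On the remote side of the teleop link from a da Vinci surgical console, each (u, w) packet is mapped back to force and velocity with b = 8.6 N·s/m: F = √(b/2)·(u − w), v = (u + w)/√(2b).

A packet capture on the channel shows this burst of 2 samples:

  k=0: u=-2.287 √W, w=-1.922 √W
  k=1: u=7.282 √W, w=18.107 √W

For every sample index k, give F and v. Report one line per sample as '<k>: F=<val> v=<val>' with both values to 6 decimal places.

k=0: u−w=-0.365000, u+w=-4.209000; √(b/2)=2.073644, √(2b)=4.147288; F=2.073644×(-0.365)=-0.756880, v=-4.209000/4.147288=-1.014880
k=1: u−w=-10.825000, u+w=25.389000; √(b/2)=2.073644, √(2b)=4.147288; F=2.073644×(-10.825)=-22.447198, v=25.389000/4.147288=6.121832

0: F=-0.756880 v=-1.014880
1: F=-22.447198 v=6.121832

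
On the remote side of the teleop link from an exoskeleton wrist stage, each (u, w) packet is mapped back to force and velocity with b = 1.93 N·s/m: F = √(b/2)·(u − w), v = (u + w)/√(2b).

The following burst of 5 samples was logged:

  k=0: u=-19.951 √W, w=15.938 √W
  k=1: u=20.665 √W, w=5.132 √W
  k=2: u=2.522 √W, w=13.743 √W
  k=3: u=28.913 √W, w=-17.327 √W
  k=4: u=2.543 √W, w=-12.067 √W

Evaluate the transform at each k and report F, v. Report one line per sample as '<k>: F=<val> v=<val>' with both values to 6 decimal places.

0: F=-35.255349 v=-2.042563
1: F=15.258751 v=13.130327
2: F=-11.022884 v=8.278667
3: F=45.423593 v=5.897119
4: F=14.352048 v=-4.847588

k=0: u−w=-35.889000, u+w=-4.013000; √(b/2)=0.982344, √(2b)=1.964688; F=0.982344×(-35.889)=-35.255349, v=-4.013000/1.964688=-2.042563
k=1: u−w=15.533000, u+w=25.797000; √(b/2)=0.982344, √(2b)=1.964688; F=0.982344×15.533=15.258751, v=25.797000/1.964688=13.130327
k=2: u−w=-11.221000, u+w=16.265000; √(b/2)=0.982344, √(2b)=1.964688; F=0.982344×(-11.221)=-11.022884, v=16.265000/1.964688=8.278667
k=3: u−w=46.240000, u+w=11.586000; √(b/2)=0.982344, √(2b)=1.964688; F=0.982344×46.24=45.423593, v=11.586000/1.964688=5.897119
k=4: u−w=14.610000, u+w=-9.524000; √(b/2)=0.982344, √(2b)=1.964688; F=0.982344×14.61=14.352048, v=-9.524000/1.964688=-4.847588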